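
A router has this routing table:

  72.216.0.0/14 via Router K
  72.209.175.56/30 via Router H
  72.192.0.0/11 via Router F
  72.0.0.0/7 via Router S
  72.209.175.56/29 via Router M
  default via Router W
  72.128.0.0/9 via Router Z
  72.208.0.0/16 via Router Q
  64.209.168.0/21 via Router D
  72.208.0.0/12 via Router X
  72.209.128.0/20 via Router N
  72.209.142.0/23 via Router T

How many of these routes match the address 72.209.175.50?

Prefixes containing 72.209.175.50:
  0.0.0.0/0 (default, matches everything)
  72.0.0.0/7 (72.0.0.0 - 73.255.255.255)
  72.128.0.0/9 (72.128.0.0 - 72.255.255.255)
  72.192.0.0/11 (72.192.0.0 - 72.223.255.255)
  72.208.0.0/12 (72.208.0.0 - 72.223.255.255)
Total matching entries: 5.

5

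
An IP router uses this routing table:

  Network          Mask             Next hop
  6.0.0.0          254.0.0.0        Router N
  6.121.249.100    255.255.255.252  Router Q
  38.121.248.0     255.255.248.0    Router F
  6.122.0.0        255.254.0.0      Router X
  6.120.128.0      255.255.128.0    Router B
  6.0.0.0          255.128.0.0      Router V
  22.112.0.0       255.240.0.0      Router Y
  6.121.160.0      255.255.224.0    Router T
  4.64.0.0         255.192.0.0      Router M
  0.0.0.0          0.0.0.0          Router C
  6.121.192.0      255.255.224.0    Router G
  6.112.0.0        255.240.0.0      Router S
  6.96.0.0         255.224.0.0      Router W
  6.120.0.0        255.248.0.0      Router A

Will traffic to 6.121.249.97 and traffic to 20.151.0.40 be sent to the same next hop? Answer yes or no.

6.121.249.97: longest match 6.120.0.0/13 -> Router A
20.151.0.40: longest match 0.0.0.0/0 -> Router C

no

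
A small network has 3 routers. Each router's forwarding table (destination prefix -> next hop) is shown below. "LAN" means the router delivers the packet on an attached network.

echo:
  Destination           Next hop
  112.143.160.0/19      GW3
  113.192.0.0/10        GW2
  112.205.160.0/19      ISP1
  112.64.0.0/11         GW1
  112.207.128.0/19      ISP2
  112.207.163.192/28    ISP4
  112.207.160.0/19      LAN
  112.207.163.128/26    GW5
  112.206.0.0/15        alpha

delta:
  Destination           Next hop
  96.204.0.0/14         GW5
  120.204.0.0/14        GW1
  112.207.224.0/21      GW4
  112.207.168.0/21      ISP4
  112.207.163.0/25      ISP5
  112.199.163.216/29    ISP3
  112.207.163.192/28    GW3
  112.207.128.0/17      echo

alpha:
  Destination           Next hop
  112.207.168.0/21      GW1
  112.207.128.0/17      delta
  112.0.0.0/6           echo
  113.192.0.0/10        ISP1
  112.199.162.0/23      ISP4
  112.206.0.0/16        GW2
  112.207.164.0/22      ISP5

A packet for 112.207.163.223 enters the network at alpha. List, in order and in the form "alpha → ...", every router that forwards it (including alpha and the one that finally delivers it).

At alpha: longest match for 112.207.163.223 is 112.207.128.0/17 -> delta
At delta: longest match for 112.207.163.223 is 112.207.128.0/17 -> echo
At echo: longest match for 112.207.163.223 is 112.207.160.0/19 -> LAN

alpha → delta → echo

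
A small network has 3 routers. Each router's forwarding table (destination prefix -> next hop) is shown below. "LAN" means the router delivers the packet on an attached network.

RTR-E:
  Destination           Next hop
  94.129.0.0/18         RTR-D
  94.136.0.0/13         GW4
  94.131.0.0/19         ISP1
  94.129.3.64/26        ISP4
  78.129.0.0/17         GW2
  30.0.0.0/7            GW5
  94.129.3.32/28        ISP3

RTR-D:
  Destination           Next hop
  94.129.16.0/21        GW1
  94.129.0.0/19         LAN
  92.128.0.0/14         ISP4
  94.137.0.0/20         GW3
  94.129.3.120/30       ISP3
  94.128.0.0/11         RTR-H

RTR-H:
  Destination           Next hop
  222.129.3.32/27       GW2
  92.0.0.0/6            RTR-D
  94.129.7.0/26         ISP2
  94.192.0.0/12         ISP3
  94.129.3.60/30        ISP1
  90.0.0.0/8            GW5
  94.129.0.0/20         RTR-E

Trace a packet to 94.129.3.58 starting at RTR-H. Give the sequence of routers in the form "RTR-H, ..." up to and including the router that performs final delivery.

At RTR-H: longest match for 94.129.3.58 is 94.129.0.0/20 -> RTR-E
At RTR-E: longest match for 94.129.3.58 is 94.129.0.0/18 -> RTR-D
At RTR-D: longest match for 94.129.3.58 is 94.129.0.0/19 -> LAN

RTR-H, RTR-E, RTR-D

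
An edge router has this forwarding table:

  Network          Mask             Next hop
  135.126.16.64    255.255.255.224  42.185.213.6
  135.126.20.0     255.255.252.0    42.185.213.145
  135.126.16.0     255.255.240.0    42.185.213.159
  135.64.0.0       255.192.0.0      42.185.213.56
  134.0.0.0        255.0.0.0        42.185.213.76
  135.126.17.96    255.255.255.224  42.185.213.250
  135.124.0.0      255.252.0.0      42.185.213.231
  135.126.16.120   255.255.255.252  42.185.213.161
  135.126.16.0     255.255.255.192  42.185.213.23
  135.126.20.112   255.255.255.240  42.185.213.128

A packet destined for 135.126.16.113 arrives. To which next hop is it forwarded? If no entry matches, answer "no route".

42.185.213.159

Routes whose prefix contains 135.126.16.113:
  135.64.0.0/10 (135.64.0.0 - 135.127.255.255) -> 42.185.213.56
  135.124.0.0/14 (135.124.0.0 - 135.127.255.255) -> 42.185.213.231
  135.126.16.0/20 (135.126.16.0 - 135.126.31.255) -> 42.185.213.159
More-specific entries that do NOT match:
  135.126.16.120/30 (135.126.16.120 - 135.126.16.123) does not contain 135.126.16.113
  135.126.20.112/28 (135.126.20.112 - 135.126.20.127) does not contain 135.126.16.113
  135.126.16.64/27 (135.126.16.64 - 135.126.16.95) does not contain 135.126.16.113
  135.126.17.96/27 (135.126.17.96 - 135.126.17.127) does not contain 135.126.16.113
  135.126.16.0/26 (135.126.16.0 - 135.126.16.63) does not contain 135.126.16.113
  135.126.20.0/22 (135.126.20.0 - 135.126.23.255) does not contain 135.126.16.113
Longest matching prefix is /20 -> next hop 42.185.213.159.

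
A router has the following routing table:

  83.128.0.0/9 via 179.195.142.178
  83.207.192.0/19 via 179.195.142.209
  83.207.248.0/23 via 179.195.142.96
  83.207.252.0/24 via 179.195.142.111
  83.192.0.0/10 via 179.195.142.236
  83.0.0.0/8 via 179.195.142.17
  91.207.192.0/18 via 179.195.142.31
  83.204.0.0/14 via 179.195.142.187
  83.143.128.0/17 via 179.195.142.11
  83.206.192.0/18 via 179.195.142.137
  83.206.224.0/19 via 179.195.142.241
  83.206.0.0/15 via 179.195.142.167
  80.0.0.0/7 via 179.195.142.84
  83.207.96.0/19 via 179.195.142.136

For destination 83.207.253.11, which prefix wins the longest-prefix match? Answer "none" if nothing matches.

83.206.0.0/15

Entries matching 83.207.253.11:
  83.0.0.0/8 (83.0.0.0 - 83.255.255.255)
  83.128.0.0/9 (83.128.0.0 - 83.255.255.255)
  83.192.0.0/10 (83.192.0.0 - 83.255.255.255)
  83.204.0.0/14 (83.204.0.0 - 83.207.255.255)
  83.206.0.0/15 (83.206.0.0 - 83.207.255.255)
Most specific is 83.206.0.0/15.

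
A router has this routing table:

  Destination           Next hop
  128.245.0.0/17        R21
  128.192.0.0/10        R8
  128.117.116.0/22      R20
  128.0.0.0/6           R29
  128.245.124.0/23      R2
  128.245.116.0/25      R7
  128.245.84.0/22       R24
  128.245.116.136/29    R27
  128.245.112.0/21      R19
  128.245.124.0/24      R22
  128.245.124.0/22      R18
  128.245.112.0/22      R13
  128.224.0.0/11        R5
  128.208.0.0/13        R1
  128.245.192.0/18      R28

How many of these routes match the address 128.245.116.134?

Prefixes containing 128.245.116.134:
  128.0.0.0/6 (128.0.0.0 - 131.255.255.255)
  128.192.0.0/10 (128.192.0.0 - 128.255.255.255)
  128.224.0.0/11 (128.224.0.0 - 128.255.255.255)
  128.245.0.0/17 (128.245.0.0 - 128.245.127.255)
  128.245.112.0/21 (128.245.112.0 - 128.245.119.255)
Total matching entries: 5.

5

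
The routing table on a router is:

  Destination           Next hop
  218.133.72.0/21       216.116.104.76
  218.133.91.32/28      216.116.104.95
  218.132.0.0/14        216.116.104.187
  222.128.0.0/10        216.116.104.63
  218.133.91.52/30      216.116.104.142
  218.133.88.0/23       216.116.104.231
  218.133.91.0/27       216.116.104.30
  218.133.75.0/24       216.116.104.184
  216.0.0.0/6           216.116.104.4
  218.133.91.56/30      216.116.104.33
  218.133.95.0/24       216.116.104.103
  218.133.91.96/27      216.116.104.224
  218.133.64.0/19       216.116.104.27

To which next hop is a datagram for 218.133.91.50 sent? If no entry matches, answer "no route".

Routes whose prefix contains 218.133.91.50:
  216.0.0.0/6 (216.0.0.0 - 219.255.255.255) -> 216.116.104.4
  218.132.0.0/14 (218.132.0.0 - 218.135.255.255) -> 216.116.104.187
  218.133.64.0/19 (218.133.64.0 - 218.133.95.255) -> 216.116.104.27
More-specific entries that do NOT match:
  218.133.91.52/30 (218.133.91.52 - 218.133.91.55) does not contain 218.133.91.50
  218.133.91.56/30 (218.133.91.56 - 218.133.91.59) does not contain 218.133.91.50
  218.133.91.32/28 (218.133.91.32 - 218.133.91.47) does not contain 218.133.91.50
  218.133.91.0/27 (218.133.91.0 - 218.133.91.31) does not contain 218.133.91.50
  218.133.91.96/27 (218.133.91.96 - 218.133.91.127) does not contain 218.133.91.50
  218.133.75.0/24 (218.133.75.0 - 218.133.75.255) does not contain 218.133.91.50
  218.133.95.0/24 (218.133.95.0 - 218.133.95.255) does not contain 218.133.91.50
  218.133.88.0/23 (218.133.88.0 - 218.133.89.255) does not contain 218.133.91.50
  218.133.72.0/21 (218.133.72.0 - 218.133.79.255) does not contain 218.133.91.50
Longest matching prefix is /19 -> next hop 216.116.104.27.

216.116.104.27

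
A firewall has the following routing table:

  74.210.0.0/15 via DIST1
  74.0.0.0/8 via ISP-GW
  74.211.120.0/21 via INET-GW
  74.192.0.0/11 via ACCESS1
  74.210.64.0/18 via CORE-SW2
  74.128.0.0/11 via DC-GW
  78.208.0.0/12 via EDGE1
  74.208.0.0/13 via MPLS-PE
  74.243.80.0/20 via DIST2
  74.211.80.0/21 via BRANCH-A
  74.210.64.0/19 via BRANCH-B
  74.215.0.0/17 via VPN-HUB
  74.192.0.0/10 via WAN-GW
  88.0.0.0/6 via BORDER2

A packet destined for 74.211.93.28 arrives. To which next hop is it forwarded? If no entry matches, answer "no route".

DIST1

Routes whose prefix contains 74.211.93.28:
  74.0.0.0/8 (74.0.0.0 - 74.255.255.255) -> ISP-GW
  74.192.0.0/10 (74.192.0.0 - 74.255.255.255) -> WAN-GW
  74.192.0.0/11 (74.192.0.0 - 74.223.255.255) -> ACCESS1
  74.208.0.0/13 (74.208.0.0 - 74.215.255.255) -> MPLS-PE
  74.210.0.0/15 (74.210.0.0 - 74.211.255.255) -> DIST1
More-specific entries that do NOT match:
  74.211.120.0/21 (74.211.120.0 - 74.211.127.255) does not contain 74.211.93.28
  74.211.80.0/21 (74.211.80.0 - 74.211.87.255) does not contain 74.211.93.28
  74.243.80.0/20 (74.243.80.0 - 74.243.95.255) does not contain 74.211.93.28
  74.210.64.0/19 (74.210.64.0 - 74.210.95.255) does not contain 74.211.93.28
  74.210.64.0/18 (74.210.64.0 - 74.210.127.255) does not contain 74.211.93.28
  74.215.0.0/17 (74.215.0.0 - 74.215.127.255) does not contain 74.211.93.28
Longest matching prefix is /15 -> next hop DIST1.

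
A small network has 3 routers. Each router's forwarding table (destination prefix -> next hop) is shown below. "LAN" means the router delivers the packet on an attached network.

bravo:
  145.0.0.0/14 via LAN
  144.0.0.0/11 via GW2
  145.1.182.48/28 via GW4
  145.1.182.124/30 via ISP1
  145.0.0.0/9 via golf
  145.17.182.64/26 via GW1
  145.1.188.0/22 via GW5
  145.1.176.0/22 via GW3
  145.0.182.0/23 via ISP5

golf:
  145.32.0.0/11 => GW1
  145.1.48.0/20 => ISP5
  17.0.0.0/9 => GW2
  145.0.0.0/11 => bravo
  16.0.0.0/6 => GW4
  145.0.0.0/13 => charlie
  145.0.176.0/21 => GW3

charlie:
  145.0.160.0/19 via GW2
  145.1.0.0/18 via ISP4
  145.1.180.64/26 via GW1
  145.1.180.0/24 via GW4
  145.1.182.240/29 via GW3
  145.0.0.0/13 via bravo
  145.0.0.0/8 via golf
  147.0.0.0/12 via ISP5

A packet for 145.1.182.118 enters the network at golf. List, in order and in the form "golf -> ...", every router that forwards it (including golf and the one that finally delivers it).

golf -> charlie -> bravo

At golf: longest match for 145.1.182.118 is 145.0.0.0/13 -> charlie
At charlie: longest match for 145.1.182.118 is 145.0.0.0/13 -> bravo
At bravo: longest match for 145.1.182.118 is 145.0.0.0/14 -> LAN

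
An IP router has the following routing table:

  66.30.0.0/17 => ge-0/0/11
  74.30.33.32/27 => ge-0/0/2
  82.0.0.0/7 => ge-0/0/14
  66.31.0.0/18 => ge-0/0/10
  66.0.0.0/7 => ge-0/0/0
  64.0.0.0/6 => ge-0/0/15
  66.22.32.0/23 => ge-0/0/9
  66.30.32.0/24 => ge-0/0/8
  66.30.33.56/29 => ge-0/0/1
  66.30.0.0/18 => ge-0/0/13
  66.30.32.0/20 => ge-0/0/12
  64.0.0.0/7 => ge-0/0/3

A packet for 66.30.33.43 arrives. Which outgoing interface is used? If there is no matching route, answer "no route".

ge-0/0/12

Routes whose prefix contains 66.30.33.43:
  64.0.0.0/6 (64.0.0.0 - 67.255.255.255) -> ge-0/0/15
  66.0.0.0/7 (66.0.0.0 - 67.255.255.255) -> ge-0/0/0
  66.30.0.0/17 (66.30.0.0 - 66.30.127.255) -> ge-0/0/11
  66.30.0.0/18 (66.30.0.0 - 66.30.63.255) -> ge-0/0/13
  66.30.32.0/20 (66.30.32.0 - 66.30.47.255) -> ge-0/0/12
More-specific entries that do NOT match:
  66.30.33.56/29 (66.30.33.56 - 66.30.33.63) does not contain 66.30.33.43
  74.30.33.32/27 (74.30.33.32 - 74.30.33.63) does not contain 66.30.33.43
  66.30.32.0/24 (66.30.32.0 - 66.30.32.255) does not contain 66.30.33.43
  66.22.32.0/23 (66.22.32.0 - 66.22.33.255) does not contain 66.30.33.43
Longest matching prefix is /20 -> interface ge-0/0/12.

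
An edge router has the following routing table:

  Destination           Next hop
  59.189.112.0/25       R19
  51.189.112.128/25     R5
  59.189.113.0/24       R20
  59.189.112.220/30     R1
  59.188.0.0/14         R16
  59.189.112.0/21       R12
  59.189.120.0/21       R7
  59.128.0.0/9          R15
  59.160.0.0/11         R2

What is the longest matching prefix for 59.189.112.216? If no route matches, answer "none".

Entries matching 59.189.112.216:
  59.128.0.0/9 (59.128.0.0 - 59.255.255.255)
  59.160.0.0/11 (59.160.0.0 - 59.191.255.255)
  59.188.0.0/14 (59.188.0.0 - 59.191.255.255)
  59.189.112.0/21 (59.189.112.0 - 59.189.119.255)
Most specific is 59.189.112.0/21.

59.189.112.0/21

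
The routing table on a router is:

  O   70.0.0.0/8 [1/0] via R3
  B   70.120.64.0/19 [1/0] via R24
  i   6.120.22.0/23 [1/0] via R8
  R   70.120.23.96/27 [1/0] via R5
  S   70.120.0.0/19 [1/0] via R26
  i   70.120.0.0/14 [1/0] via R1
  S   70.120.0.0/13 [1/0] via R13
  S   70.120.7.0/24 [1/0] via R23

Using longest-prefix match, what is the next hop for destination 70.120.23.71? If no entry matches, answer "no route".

R26

Routes whose prefix contains 70.120.23.71:
  70.0.0.0/8 (70.0.0.0 - 70.255.255.255) -> R3
  70.120.0.0/13 (70.120.0.0 - 70.127.255.255) -> R13
  70.120.0.0/14 (70.120.0.0 - 70.123.255.255) -> R1
  70.120.0.0/19 (70.120.0.0 - 70.120.31.255) -> R26
More-specific entries that do NOT match:
  70.120.23.96/27 (70.120.23.96 - 70.120.23.127) does not contain 70.120.23.71
  70.120.7.0/24 (70.120.7.0 - 70.120.7.255) does not contain 70.120.23.71
  6.120.22.0/23 (6.120.22.0 - 6.120.23.255) does not contain 70.120.23.71
Longest matching prefix is /19 -> next hop R26.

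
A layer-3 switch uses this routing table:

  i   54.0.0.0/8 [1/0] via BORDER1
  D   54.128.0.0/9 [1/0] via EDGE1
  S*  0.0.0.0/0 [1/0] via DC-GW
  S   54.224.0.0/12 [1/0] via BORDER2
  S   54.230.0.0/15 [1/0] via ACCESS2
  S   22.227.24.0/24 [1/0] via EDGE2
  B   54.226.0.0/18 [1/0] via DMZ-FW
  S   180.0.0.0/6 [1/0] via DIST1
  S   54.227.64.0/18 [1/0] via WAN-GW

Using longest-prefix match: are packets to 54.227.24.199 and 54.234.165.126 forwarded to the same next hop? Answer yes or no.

54.227.24.199: longest match 54.224.0.0/12 -> BORDER2
54.234.165.126: longest match 54.224.0.0/12 -> BORDER2

yes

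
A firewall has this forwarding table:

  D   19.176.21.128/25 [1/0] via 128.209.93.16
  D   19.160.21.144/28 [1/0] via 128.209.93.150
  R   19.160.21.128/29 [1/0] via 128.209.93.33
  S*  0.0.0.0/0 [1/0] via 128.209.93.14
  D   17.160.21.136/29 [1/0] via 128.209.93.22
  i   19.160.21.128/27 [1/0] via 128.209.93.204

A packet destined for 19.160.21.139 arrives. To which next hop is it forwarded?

128.209.93.204

Routes whose prefix contains 19.160.21.139:
  0.0.0.0/0 (default, matches everything) -> 128.209.93.14
  19.160.21.128/27 (19.160.21.128 - 19.160.21.159) -> 128.209.93.204
More-specific entries that do NOT match:
  19.160.21.128/29 (19.160.21.128 - 19.160.21.135) does not contain 19.160.21.139
  17.160.21.136/29 (17.160.21.136 - 17.160.21.143) does not contain 19.160.21.139
  19.160.21.144/28 (19.160.21.144 - 19.160.21.159) does not contain 19.160.21.139
Longest matching prefix is /27 -> next hop 128.209.93.204.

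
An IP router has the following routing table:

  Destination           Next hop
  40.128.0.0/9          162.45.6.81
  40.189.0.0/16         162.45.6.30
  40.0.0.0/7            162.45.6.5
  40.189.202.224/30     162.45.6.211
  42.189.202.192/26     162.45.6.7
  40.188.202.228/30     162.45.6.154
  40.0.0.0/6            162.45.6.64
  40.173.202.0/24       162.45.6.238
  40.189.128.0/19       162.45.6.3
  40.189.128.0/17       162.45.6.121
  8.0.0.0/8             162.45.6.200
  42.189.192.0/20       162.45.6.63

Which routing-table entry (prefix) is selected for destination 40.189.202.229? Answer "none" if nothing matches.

40.189.128.0/17

Entries matching 40.189.202.229:
  40.0.0.0/6 (40.0.0.0 - 43.255.255.255)
  40.0.0.0/7 (40.0.0.0 - 41.255.255.255)
  40.128.0.0/9 (40.128.0.0 - 40.255.255.255)
  40.189.0.0/16 (40.189.0.0 - 40.189.255.255)
  40.189.128.0/17 (40.189.128.0 - 40.189.255.255)
Most specific is 40.189.128.0/17.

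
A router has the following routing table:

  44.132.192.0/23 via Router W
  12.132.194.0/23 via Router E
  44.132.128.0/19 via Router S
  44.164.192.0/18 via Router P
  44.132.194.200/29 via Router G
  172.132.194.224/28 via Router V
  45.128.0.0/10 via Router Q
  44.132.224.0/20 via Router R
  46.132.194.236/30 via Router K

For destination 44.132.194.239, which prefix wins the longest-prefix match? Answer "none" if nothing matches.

44.132.194.239 is outside every listed prefix and there is no default route.

none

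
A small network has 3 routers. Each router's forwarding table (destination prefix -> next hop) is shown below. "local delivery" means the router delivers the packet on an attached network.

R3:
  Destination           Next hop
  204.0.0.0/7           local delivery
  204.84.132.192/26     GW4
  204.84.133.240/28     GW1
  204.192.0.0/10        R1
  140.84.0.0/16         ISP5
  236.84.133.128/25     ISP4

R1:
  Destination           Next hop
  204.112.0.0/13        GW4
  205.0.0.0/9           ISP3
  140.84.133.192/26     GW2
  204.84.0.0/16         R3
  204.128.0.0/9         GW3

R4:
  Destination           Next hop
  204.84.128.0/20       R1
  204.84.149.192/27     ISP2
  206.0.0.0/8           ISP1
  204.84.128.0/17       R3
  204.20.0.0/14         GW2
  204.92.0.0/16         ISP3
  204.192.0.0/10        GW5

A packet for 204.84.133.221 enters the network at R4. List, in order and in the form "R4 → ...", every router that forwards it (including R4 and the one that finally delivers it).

At R4: longest match for 204.84.133.221 is 204.84.128.0/20 -> R1
At R1: longest match for 204.84.133.221 is 204.84.0.0/16 -> R3
At R3: longest match for 204.84.133.221 is 204.0.0.0/7 -> local delivery

R4 → R1 → R3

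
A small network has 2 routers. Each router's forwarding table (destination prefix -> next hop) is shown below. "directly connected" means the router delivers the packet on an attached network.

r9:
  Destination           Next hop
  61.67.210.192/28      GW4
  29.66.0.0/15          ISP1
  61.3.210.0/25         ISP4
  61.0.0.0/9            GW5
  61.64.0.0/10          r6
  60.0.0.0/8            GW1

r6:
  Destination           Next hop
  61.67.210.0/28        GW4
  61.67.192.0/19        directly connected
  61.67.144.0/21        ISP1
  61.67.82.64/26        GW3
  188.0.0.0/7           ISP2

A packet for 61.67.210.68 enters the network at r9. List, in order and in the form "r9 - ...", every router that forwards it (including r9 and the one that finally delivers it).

r9 - r6

At r9: longest match for 61.67.210.68 is 61.64.0.0/10 -> r6
At r6: longest match for 61.67.210.68 is 61.67.192.0/19 -> directly connected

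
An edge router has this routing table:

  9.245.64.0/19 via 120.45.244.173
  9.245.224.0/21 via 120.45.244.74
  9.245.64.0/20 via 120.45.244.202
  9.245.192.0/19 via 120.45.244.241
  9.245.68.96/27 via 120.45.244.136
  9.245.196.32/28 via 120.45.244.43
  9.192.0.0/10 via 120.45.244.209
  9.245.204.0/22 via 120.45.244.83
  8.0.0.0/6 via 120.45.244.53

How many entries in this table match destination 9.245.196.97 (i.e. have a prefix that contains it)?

3

Prefixes containing 9.245.196.97:
  8.0.0.0/6 (8.0.0.0 - 11.255.255.255)
  9.192.0.0/10 (9.192.0.0 - 9.255.255.255)
  9.245.192.0/19 (9.245.192.0 - 9.245.223.255)
Total matching entries: 3.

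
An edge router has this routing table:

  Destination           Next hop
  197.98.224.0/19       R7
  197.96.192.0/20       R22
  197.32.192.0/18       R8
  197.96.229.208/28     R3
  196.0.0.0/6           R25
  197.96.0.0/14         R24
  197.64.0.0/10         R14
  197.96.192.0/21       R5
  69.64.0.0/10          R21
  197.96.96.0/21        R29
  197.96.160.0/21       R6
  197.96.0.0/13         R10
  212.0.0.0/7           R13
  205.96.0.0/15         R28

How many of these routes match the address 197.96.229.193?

4

Prefixes containing 197.96.229.193:
  196.0.0.0/6 (196.0.0.0 - 199.255.255.255)
  197.64.0.0/10 (197.64.0.0 - 197.127.255.255)
  197.96.0.0/13 (197.96.0.0 - 197.103.255.255)
  197.96.0.0/14 (197.96.0.0 - 197.99.255.255)
Total matching entries: 4.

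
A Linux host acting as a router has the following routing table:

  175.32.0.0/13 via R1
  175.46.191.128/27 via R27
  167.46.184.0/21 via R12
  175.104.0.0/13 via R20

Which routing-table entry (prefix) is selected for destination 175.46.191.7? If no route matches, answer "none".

175.46.191.7 is outside every listed prefix and there is no default route.

none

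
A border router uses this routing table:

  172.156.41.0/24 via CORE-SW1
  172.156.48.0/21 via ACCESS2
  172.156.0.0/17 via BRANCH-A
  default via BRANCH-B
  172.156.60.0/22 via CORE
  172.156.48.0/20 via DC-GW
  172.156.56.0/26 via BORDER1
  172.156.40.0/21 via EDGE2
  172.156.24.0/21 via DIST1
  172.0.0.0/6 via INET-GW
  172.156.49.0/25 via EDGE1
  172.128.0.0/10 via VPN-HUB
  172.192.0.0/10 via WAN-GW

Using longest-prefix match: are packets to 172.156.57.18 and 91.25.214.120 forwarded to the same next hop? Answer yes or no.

172.156.57.18: longest match 172.156.48.0/20 -> DC-GW
91.25.214.120: longest match 0.0.0.0/0 -> BRANCH-B

no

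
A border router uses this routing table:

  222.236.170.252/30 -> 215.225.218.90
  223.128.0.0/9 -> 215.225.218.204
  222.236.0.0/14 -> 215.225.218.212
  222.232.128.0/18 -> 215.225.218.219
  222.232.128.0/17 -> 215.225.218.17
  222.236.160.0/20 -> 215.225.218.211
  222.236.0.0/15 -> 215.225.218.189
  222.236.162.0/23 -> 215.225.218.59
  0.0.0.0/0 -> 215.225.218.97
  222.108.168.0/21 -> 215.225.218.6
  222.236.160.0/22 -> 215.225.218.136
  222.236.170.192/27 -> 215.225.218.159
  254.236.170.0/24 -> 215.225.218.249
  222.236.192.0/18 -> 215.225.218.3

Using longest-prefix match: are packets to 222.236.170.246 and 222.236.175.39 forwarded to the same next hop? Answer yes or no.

yes

222.236.170.246: longest match 222.236.160.0/20 -> 215.225.218.211
222.236.175.39: longest match 222.236.160.0/20 -> 215.225.218.211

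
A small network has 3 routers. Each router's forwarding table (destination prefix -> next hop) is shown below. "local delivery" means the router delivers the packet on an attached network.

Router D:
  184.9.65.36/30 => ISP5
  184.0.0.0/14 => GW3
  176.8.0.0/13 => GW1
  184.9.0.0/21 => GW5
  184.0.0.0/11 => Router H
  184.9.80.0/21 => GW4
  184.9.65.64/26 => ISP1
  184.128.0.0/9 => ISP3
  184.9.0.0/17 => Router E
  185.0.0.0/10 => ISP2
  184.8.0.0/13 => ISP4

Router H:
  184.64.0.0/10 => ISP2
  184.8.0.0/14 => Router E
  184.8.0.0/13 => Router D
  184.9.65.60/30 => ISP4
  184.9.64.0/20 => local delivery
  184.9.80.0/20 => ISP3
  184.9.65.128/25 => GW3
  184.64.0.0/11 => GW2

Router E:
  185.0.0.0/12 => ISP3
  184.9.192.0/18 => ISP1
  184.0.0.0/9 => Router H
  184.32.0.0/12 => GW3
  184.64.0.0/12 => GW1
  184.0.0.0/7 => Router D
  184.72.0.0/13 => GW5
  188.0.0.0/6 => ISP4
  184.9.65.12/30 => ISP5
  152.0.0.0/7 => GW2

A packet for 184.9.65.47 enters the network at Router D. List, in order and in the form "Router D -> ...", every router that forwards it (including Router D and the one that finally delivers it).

Router D -> Router E -> Router H

At Router D: longest match for 184.9.65.47 is 184.9.0.0/17 -> Router E
At Router E: longest match for 184.9.65.47 is 184.0.0.0/9 -> Router H
At Router H: longest match for 184.9.65.47 is 184.9.64.0/20 -> local delivery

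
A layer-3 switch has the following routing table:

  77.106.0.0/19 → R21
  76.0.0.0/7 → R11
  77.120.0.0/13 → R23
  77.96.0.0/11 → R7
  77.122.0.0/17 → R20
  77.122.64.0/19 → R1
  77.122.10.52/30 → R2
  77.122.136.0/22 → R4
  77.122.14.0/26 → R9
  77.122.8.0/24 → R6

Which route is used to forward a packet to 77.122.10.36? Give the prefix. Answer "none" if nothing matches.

77.122.0.0/17

Entries matching 77.122.10.36:
  76.0.0.0/7 (76.0.0.0 - 77.255.255.255)
  77.96.0.0/11 (77.96.0.0 - 77.127.255.255)
  77.120.0.0/13 (77.120.0.0 - 77.127.255.255)
  77.122.0.0/17 (77.122.0.0 - 77.122.127.255)
Most specific is 77.122.0.0/17.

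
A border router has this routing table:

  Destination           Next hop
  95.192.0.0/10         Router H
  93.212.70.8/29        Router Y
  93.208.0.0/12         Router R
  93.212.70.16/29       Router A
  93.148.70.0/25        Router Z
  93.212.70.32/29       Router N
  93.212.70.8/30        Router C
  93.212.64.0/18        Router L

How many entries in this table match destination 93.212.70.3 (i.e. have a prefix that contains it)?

Prefixes containing 93.212.70.3:
  93.208.0.0/12 (93.208.0.0 - 93.223.255.255)
  93.212.64.0/18 (93.212.64.0 - 93.212.127.255)
Total matching entries: 2.

2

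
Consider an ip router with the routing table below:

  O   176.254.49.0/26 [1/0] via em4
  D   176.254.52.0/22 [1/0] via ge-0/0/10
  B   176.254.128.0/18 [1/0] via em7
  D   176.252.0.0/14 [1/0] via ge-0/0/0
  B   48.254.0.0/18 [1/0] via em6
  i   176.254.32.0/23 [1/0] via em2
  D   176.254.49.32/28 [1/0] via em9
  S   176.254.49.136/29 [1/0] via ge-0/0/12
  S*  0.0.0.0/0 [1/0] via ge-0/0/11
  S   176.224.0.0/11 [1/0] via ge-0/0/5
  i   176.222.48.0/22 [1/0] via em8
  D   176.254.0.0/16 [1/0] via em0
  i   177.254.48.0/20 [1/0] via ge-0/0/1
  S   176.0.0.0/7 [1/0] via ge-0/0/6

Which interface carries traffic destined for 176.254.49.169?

Routes whose prefix contains 176.254.49.169:
  0.0.0.0/0 (default, matches everything) -> ge-0/0/11
  176.0.0.0/7 (176.0.0.0 - 177.255.255.255) -> ge-0/0/6
  176.224.0.0/11 (176.224.0.0 - 176.255.255.255) -> ge-0/0/5
  176.252.0.0/14 (176.252.0.0 - 176.255.255.255) -> ge-0/0/0
  176.254.0.0/16 (176.254.0.0 - 176.254.255.255) -> em0
More-specific entries that do NOT match:
  176.254.49.136/29 (176.254.49.136 - 176.254.49.143) does not contain 176.254.49.169
  176.254.49.32/28 (176.254.49.32 - 176.254.49.47) does not contain 176.254.49.169
  176.254.49.0/26 (176.254.49.0 - 176.254.49.63) does not contain 176.254.49.169
  176.254.32.0/23 (176.254.32.0 - 176.254.33.255) does not contain 176.254.49.169
  176.254.52.0/22 (176.254.52.0 - 176.254.55.255) does not contain 176.254.49.169
  176.222.48.0/22 (176.222.48.0 - 176.222.51.255) does not contain 176.254.49.169
  177.254.48.0/20 (177.254.48.0 - 177.254.63.255) does not contain 176.254.49.169
  176.254.128.0/18 (176.254.128.0 - 176.254.191.255) does not contain 176.254.49.169
  48.254.0.0/18 (48.254.0.0 - 48.254.63.255) does not contain 176.254.49.169
Longest matching prefix is /16 -> interface em0.

em0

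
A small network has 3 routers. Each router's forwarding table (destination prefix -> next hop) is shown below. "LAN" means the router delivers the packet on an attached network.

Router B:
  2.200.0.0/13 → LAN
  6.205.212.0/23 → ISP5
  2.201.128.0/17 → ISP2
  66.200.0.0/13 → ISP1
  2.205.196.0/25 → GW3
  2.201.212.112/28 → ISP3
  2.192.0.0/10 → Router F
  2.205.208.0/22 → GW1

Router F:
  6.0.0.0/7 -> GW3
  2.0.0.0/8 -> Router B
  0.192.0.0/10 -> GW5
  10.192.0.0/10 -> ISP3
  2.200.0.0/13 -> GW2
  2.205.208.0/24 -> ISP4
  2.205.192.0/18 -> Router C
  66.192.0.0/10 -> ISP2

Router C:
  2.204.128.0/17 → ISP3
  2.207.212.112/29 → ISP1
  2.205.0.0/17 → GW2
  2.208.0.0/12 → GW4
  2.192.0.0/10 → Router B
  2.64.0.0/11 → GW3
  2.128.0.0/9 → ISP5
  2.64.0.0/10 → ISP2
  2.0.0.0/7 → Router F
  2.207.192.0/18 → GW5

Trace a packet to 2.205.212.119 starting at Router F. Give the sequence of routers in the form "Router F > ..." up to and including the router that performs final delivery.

At Router F: longest match for 2.205.212.119 is 2.205.192.0/18 -> Router C
At Router C: longest match for 2.205.212.119 is 2.192.0.0/10 -> Router B
At Router B: longest match for 2.205.212.119 is 2.200.0.0/13 -> LAN

Router F > Router C > Router B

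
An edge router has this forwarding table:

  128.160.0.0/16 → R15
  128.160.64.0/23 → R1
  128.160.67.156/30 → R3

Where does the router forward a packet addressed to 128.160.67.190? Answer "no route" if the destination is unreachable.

R15

Routes whose prefix contains 128.160.67.190:
  128.160.0.0/16 (128.160.0.0 - 128.160.255.255) -> R15
More-specific entries that do NOT match:
  128.160.67.156/30 (128.160.67.156 - 128.160.67.159) does not contain 128.160.67.190
  128.160.64.0/23 (128.160.64.0 - 128.160.65.255) does not contain 128.160.67.190
Longest matching prefix is /16 -> next hop R15.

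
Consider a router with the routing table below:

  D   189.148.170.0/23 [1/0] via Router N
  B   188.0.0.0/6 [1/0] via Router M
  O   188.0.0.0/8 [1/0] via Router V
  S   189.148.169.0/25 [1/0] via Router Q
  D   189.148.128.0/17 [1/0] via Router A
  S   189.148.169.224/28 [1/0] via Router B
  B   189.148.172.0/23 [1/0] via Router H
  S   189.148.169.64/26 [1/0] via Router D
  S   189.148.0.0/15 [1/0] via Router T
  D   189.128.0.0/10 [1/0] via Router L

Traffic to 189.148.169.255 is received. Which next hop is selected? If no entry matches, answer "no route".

Router A

Routes whose prefix contains 189.148.169.255:
  188.0.0.0/6 (188.0.0.0 - 191.255.255.255) -> Router M
  189.128.0.0/10 (189.128.0.0 - 189.191.255.255) -> Router L
  189.148.0.0/15 (189.148.0.0 - 189.149.255.255) -> Router T
  189.148.128.0/17 (189.148.128.0 - 189.148.255.255) -> Router A
More-specific entries that do NOT match:
  189.148.169.224/28 (189.148.169.224 - 189.148.169.239) does not contain 189.148.169.255
  189.148.169.64/26 (189.148.169.64 - 189.148.169.127) does not contain 189.148.169.255
  189.148.169.0/25 (189.148.169.0 - 189.148.169.127) does not contain 189.148.169.255
  189.148.170.0/23 (189.148.170.0 - 189.148.171.255) does not contain 189.148.169.255
  189.148.172.0/23 (189.148.172.0 - 189.148.173.255) does not contain 189.148.169.255
Longest matching prefix is /17 -> next hop Router A.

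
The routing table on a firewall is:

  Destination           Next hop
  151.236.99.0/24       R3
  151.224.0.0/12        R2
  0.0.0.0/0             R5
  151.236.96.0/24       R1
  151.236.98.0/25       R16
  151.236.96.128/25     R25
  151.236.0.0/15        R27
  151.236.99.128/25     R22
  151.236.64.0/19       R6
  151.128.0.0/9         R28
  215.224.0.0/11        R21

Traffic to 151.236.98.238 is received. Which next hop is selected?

Routes whose prefix contains 151.236.98.238:
  0.0.0.0/0 (default, matches everything) -> R5
  151.128.0.0/9 (151.128.0.0 - 151.255.255.255) -> R28
  151.224.0.0/12 (151.224.0.0 - 151.239.255.255) -> R2
  151.236.0.0/15 (151.236.0.0 - 151.237.255.255) -> R27
More-specific entries that do NOT match:
  151.236.98.0/25 (151.236.98.0 - 151.236.98.127) does not contain 151.236.98.238
  151.236.96.128/25 (151.236.96.128 - 151.236.96.255) does not contain 151.236.98.238
  151.236.99.128/25 (151.236.99.128 - 151.236.99.255) does not contain 151.236.98.238
  151.236.99.0/24 (151.236.99.0 - 151.236.99.255) does not contain 151.236.98.238
  151.236.96.0/24 (151.236.96.0 - 151.236.96.255) does not contain 151.236.98.238
  151.236.64.0/19 (151.236.64.0 - 151.236.95.255) does not contain 151.236.98.238
Longest matching prefix is /15 -> next hop R27.

R27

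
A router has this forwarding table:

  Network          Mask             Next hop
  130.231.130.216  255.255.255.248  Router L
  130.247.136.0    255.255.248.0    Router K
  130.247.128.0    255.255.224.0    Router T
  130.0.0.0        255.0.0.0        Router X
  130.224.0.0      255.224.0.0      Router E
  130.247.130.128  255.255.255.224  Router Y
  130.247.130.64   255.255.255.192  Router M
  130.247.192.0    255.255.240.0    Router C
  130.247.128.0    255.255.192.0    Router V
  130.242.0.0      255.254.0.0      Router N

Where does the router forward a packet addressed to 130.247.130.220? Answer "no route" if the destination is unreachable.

Router T

Routes whose prefix contains 130.247.130.220:
  130.0.0.0/8 (130.0.0.0 - 130.255.255.255) -> Router X
  130.224.0.0/11 (130.224.0.0 - 130.255.255.255) -> Router E
  130.247.128.0/18 (130.247.128.0 - 130.247.191.255) -> Router V
  130.247.128.0/19 (130.247.128.0 - 130.247.159.255) -> Router T
More-specific entries that do NOT match:
  130.231.130.216/29 (130.231.130.216 - 130.231.130.223) does not contain 130.247.130.220
  130.247.130.128/27 (130.247.130.128 - 130.247.130.159) does not contain 130.247.130.220
  130.247.130.64/26 (130.247.130.64 - 130.247.130.127) does not contain 130.247.130.220
  130.247.136.0/21 (130.247.136.0 - 130.247.143.255) does not contain 130.247.130.220
  130.247.192.0/20 (130.247.192.0 - 130.247.207.255) does not contain 130.247.130.220
Longest matching prefix is /19 -> next hop Router T.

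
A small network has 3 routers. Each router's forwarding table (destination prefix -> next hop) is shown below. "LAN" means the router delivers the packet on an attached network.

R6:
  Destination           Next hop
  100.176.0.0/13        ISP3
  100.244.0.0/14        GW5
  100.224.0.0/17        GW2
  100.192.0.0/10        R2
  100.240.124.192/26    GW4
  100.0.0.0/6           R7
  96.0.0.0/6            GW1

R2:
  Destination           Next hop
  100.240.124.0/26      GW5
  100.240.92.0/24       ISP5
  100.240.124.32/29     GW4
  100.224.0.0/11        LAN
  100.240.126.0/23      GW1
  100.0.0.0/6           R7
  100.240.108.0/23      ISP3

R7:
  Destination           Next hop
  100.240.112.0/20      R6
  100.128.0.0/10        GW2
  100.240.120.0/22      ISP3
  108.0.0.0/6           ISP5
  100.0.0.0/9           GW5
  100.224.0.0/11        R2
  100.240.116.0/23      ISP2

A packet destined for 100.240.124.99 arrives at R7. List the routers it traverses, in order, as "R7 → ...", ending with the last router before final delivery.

At R7: longest match for 100.240.124.99 is 100.240.112.0/20 -> R6
At R6: longest match for 100.240.124.99 is 100.192.0.0/10 -> R2
At R2: longest match for 100.240.124.99 is 100.224.0.0/11 -> LAN

R7 → R6 → R2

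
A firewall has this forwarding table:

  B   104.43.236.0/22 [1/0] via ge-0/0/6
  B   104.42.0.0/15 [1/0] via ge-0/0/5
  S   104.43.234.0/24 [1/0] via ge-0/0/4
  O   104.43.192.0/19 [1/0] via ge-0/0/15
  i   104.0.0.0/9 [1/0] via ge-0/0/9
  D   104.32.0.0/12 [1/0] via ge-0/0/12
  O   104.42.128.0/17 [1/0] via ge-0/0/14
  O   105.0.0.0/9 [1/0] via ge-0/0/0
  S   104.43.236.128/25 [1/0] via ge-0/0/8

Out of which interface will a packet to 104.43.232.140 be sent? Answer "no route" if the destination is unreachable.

ge-0/0/5

Routes whose prefix contains 104.43.232.140:
  104.0.0.0/9 (104.0.0.0 - 104.127.255.255) -> ge-0/0/9
  104.32.0.0/12 (104.32.0.0 - 104.47.255.255) -> ge-0/0/12
  104.42.0.0/15 (104.42.0.0 - 104.43.255.255) -> ge-0/0/5
More-specific entries that do NOT match:
  104.43.236.128/25 (104.43.236.128 - 104.43.236.255) does not contain 104.43.232.140
  104.43.234.0/24 (104.43.234.0 - 104.43.234.255) does not contain 104.43.232.140
  104.43.236.0/22 (104.43.236.0 - 104.43.239.255) does not contain 104.43.232.140
  104.43.192.0/19 (104.43.192.0 - 104.43.223.255) does not contain 104.43.232.140
  104.42.128.0/17 (104.42.128.0 - 104.42.255.255) does not contain 104.43.232.140
Longest matching prefix is /15 -> interface ge-0/0/5.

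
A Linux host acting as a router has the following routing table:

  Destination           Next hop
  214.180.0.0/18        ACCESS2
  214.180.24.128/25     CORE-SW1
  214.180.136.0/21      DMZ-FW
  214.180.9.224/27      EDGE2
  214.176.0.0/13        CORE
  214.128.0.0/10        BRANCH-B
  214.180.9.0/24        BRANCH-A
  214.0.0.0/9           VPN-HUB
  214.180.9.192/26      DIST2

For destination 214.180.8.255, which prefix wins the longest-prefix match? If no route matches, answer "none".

214.180.0.0/18

Entries matching 214.180.8.255:
  214.128.0.0/10 (214.128.0.0 - 214.191.255.255)
  214.176.0.0/13 (214.176.0.0 - 214.183.255.255)
  214.180.0.0/18 (214.180.0.0 - 214.180.63.255)
Most specific is 214.180.0.0/18.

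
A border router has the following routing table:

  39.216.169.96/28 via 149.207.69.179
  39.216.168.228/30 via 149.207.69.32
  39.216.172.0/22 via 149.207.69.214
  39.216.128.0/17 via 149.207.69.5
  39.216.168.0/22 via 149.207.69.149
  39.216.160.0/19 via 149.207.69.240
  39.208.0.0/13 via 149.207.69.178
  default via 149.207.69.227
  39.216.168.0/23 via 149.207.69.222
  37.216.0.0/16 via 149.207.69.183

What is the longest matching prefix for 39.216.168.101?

39.216.168.0/23

Entries matching 39.216.168.101:
  0.0.0.0/0 (default, matches everything)
  39.216.128.0/17 (39.216.128.0 - 39.216.255.255)
  39.216.160.0/19 (39.216.160.0 - 39.216.191.255)
  39.216.168.0/22 (39.216.168.0 - 39.216.171.255)
  39.216.168.0/23 (39.216.168.0 - 39.216.169.255)
Most specific is 39.216.168.0/23.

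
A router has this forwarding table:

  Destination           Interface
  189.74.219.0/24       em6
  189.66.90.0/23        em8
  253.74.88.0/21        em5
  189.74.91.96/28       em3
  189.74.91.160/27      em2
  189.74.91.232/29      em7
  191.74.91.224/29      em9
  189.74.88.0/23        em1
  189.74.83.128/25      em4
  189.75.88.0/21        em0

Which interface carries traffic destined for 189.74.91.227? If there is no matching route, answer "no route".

no route

No entry's prefix contains 189.74.91.227; there is no default route.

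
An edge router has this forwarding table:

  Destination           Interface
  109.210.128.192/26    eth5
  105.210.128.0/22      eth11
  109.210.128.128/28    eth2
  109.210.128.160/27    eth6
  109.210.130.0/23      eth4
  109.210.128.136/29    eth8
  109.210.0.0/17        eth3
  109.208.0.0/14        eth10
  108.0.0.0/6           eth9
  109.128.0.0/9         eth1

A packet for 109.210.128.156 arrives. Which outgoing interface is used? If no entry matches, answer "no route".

Routes whose prefix contains 109.210.128.156:
  108.0.0.0/6 (108.0.0.0 - 111.255.255.255) -> eth9
  109.128.0.0/9 (109.128.0.0 - 109.255.255.255) -> eth1
  109.208.0.0/14 (109.208.0.0 - 109.211.255.255) -> eth10
More-specific entries that do NOT match:
  109.210.128.136/29 (109.210.128.136 - 109.210.128.143) does not contain 109.210.128.156
  109.210.128.128/28 (109.210.128.128 - 109.210.128.143) does not contain 109.210.128.156
  109.210.128.160/27 (109.210.128.160 - 109.210.128.191) does not contain 109.210.128.156
  109.210.128.192/26 (109.210.128.192 - 109.210.128.255) does not contain 109.210.128.156
  109.210.130.0/23 (109.210.130.0 - 109.210.131.255) does not contain 109.210.128.156
  105.210.128.0/22 (105.210.128.0 - 105.210.131.255) does not contain 109.210.128.156
  109.210.0.0/17 (109.210.0.0 - 109.210.127.255) does not contain 109.210.128.156
Longest matching prefix is /14 -> interface eth10.

eth10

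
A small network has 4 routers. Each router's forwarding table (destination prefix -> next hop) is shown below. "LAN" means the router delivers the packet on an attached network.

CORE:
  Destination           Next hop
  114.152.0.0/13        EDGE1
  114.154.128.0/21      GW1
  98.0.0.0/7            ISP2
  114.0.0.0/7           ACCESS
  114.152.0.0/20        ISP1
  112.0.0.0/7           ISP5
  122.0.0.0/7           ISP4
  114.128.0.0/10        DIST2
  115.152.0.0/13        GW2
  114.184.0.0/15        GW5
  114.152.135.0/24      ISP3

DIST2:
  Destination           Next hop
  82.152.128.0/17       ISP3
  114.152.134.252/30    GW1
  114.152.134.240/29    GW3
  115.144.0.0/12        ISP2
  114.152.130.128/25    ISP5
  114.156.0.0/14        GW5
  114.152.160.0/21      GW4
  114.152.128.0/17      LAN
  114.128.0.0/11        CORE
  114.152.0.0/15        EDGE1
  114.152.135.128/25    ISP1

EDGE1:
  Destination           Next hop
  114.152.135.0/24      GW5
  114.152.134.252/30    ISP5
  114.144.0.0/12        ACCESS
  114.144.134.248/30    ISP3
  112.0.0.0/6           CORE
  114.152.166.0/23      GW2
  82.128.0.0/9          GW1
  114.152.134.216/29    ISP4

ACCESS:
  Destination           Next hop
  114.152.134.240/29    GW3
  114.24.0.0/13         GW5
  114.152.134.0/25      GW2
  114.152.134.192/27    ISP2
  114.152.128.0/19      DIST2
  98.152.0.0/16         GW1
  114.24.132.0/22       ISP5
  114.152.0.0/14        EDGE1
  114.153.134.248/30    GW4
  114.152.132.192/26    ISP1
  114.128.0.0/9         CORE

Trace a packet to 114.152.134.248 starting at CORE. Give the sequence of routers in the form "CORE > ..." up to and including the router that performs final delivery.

CORE > EDGE1 > ACCESS > DIST2

At CORE: longest match for 114.152.134.248 is 114.152.0.0/13 -> EDGE1
At EDGE1: longest match for 114.152.134.248 is 114.144.0.0/12 -> ACCESS
At ACCESS: longest match for 114.152.134.248 is 114.152.128.0/19 -> DIST2
At DIST2: longest match for 114.152.134.248 is 114.152.128.0/17 -> LAN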